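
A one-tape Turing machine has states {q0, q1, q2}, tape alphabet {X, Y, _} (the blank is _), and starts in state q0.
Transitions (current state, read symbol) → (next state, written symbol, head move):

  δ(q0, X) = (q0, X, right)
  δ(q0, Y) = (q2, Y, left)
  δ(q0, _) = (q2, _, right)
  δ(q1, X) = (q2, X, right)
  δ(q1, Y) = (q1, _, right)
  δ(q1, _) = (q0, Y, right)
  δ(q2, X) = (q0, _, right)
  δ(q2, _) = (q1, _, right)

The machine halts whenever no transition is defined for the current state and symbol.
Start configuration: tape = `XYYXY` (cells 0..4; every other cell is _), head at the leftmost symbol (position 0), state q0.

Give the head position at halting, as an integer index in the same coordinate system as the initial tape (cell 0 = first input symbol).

state=q0 head=0 tape=[X]YYXY   (q0,X)→(q0,X,right)
state=q0 head=1 tape=X[Y]YXY   (q0,Y)→(q2,Y,left)
state=q2 head=0 tape=[X]YYXY   (q2,X)→(q0,_,right)
state=q0 head=1 tape=_[Y]YXY   (q0,Y)→(q2,Y,left)
state=q2 head=0 tape=[_]YYXY   (q2,_)→(q1,_,right)
state=q1 head=1 tape=_[Y]YXY   (q1,Y)→(q1,_,right)
state=q1 head=2 tape=__[Y]XY   (q1,Y)→(q1,_,right)
state=q1 head=3 tape=___[X]Y   (q1,X)→(q2,X,right)
state=q2 head=4 tape=___X[Y]
At halt the head is at cell 4.

4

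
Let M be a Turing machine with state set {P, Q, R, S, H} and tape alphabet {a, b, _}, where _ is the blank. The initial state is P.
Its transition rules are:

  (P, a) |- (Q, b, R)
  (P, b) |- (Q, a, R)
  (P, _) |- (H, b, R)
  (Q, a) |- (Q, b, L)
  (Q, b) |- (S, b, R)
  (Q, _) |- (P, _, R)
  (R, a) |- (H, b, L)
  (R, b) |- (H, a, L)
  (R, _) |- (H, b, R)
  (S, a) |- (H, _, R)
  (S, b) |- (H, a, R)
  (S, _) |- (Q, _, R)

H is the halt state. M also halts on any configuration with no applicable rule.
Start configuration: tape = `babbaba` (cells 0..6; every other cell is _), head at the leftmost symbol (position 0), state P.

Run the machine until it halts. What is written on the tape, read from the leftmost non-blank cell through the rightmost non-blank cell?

abababa

state=P head=0 tape=_[b]abbaba   (P,b)→(Q,a,R)
state=Q head=1 tape=_a[a]bbaba   (Q,a)→(Q,b,L)
state=Q head=0 tape=_[a]bbbaba   (Q,a)→(Q,b,L)
state=Q head=-1 tape=[_]bbbbaba   (Q,_)→(P,_,R)
state=P head=0 tape=_[b]bbbaba   (P,b)→(Q,a,R)
state=Q head=1 tape=_a[b]bbaba   (Q,b)→(S,b,R)
state=S head=2 tape=_ab[b]baba   (S,b)→(H,a,R)
state=H head=3 tape=_aba[b]aba
The non-blank tape span at halt is abababa.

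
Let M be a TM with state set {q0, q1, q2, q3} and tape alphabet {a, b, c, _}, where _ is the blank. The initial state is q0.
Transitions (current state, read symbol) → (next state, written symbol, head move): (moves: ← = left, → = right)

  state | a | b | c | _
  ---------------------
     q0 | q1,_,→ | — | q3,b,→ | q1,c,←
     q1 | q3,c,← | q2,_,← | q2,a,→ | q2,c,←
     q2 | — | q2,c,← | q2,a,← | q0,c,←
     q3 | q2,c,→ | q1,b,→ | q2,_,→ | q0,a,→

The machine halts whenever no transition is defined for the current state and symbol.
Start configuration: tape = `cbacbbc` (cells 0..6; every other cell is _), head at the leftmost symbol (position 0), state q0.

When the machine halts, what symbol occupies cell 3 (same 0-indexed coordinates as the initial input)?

state=q0 head=0 tape=[c]bacbbc   (q0,c)→(q3,b,→)
state=q3 head=1 tape=b[b]acbbc   (q3,b)→(q1,b,→)
state=q1 head=2 tape=bb[a]cbbc   (q1,a)→(q3,c,←)
state=q3 head=1 tape=b[b]ccbbc   (q3,b)→(q1,b,→)
state=q1 head=2 tape=bb[c]cbbc   (q1,c)→(q2,a,→)
state=q2 head=3 tape=bba[c]bbc   (q2,c)→(q2,a,←)
state=q2 head=2 tape=bb[a]abbc
Cell 3 holds a when M halts.

a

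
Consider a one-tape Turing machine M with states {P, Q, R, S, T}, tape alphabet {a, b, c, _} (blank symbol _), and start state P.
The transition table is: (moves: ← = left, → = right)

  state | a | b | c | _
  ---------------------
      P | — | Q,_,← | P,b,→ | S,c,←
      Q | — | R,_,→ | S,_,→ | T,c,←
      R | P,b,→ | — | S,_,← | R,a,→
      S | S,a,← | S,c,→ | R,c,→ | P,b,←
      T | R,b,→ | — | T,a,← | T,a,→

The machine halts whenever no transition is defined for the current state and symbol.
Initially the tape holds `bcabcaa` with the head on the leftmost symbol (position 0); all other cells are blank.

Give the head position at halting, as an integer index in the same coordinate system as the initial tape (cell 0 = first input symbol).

state=P head=0 tape=__[b]cabcaa   (P,b)→(Q,_,←)
state=Q head=-1 tape=_[_]_cabcaa   (Q,_)→(T,c,←)
state=T head=-2 tape=[_]c_cabcaa   (T,_)→(T,a,→)
state=T head=-1 tape=a[c]_cabcaa   (T,c)→(T,a,←)
state=T head=-2 tape=[a]a_cabcaa   (T,a)→(R,b,→)
state=R head=-1 tape=b[a]_cabcaa   (R,a)→(P,b,→)
state=P head=0 tape=bb[_]cabcaa   (P,_)→(S,c,←)
state=S head=-1 tape=b[b]ccabcaa   (S,b)→(S,c,→)
state=S head=0 tape=bc[c]cabcaa   (S,c)→(R,c,→)
state=R head=1 tape=bcc[c]abcaa   (R,c)→(S,_,←)
state=S head=0 tape=bc[c]_abcaa   (S,c)→(R,c,→)
state=R head=1 tape=bcc[_]abcaa   (R,_)→(R,a,→)
state=R head=2 tape=bcca[a]bcaa   (R,a)→(P,b,→)
state=P head=3 tape=bccab[b]caa   (P,b)→(Q,_,←)
state=Q head=2 tape=bcca[b]_caa   (Q,b)→(R,_,→)
state=R head=3 tape=bcca_[_]caa   (R,_)→(R,a,→)
state=R head=4 tape=bcca_a[c]aa   (R,c)→(S,_,←)
state=S head=3 tape=bcca_[a]_aa   (S,a)→(S,a,←)
state=S head=2 tape=bcca[_]a_aa   (S,_)→(P,b,←)
state=P head=1 tape=bcc[a]ba_aa
At halt the head is at cell 1.

1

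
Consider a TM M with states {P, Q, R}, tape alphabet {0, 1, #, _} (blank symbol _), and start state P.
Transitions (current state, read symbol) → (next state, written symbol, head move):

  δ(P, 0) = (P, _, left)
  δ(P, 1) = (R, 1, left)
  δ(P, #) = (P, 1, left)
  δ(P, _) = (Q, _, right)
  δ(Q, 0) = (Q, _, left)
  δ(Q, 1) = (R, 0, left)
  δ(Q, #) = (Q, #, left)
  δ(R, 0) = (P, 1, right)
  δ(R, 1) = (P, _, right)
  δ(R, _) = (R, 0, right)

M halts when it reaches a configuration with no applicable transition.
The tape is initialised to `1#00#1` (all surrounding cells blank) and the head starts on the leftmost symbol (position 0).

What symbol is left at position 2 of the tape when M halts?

_

P | _[1]#00#1   read 1 → write 1, move left, go to R
R | [_]1#00#1   read _ → write 0, move right, go to R
R | 0[1]#00#1   read 1 → write _, move right, go to P
P | 0_[#]00#1   read # → write 1, move left, go to P
P | 0[_]100#1   read _ → write _, move right, go to Q
Q | 0_[1]00#1   read 1 → write 0, move left, go to R
R | 0[_]000#1   read _ → write 0, move right, go to R
R | 00[0]00#1   read 0 → write 1, move right, go to P
P | 001[0]0#1   read 0 → write _, move left, go to P
P | 00[1]_0#1   read 1 → write 1, move left, go to R
R | 0[0]1_0#1   read 0 → write 1, move right, go to P
P | 01[1]_0#1   read 1 → write 1, move left, go to R
R | 0[1]1_0#1   read 1 → write _, move right, go to P
P | 0_[1]_0#1   read 1 → write 1, move left, go to R
R | 0[_]1_0#1   read _ → write 0, move right, go to R
R | 00[1]_0#1   read 1 → write _, move right, go to P
P | 00_[_]0#1   read _ → write _, move right, go to Q
Q | 00__[0]#1   read 0 → write _, move left, go to Q
Q | 00_[_]_#1
Cell 2 holds _ when M halts.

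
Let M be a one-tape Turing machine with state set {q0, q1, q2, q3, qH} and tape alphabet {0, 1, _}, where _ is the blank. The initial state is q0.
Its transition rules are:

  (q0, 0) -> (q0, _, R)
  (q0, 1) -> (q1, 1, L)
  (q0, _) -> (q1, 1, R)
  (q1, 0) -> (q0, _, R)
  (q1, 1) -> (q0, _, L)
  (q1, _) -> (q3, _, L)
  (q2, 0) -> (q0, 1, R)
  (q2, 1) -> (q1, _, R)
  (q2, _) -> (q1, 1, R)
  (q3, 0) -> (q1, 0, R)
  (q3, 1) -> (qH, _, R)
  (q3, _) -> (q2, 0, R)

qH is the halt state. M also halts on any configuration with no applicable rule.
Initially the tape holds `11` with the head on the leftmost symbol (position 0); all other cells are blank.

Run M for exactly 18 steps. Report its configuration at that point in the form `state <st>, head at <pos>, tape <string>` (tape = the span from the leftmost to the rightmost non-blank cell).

state=q0 head=0 tape=____[1]1   (q0,1)→(q1,1,L)
state=q1 head=-1 tape=___[_]11   (q1,_)→(q3,_,L)
state=q3 head=-2 tape=__[_]_11   (q3,_)→(q2,0,R)
state=q2 head=-1 tape=__0[_]11   (q2,_)→(q1,1,R)
state=q1 head=0 tape=__01[1]1   (q1,1)→(q0,_,L)
state=q0 head=-1 tape=__0[1]_1   (q0,1)→(q1,1,L)
state=q1 head=-2 tape=__[0]1_1   (q1,0)→(q0,_,R)
state=q0 head=-1 tape=___[1]_1   (q0,1)→(q1,1,L)
state=q1 head=-2 tape=__[_]1_1   (q1,_)→(q3,_,L)
state=q3 head=-3 tape=_[_]_1_1   (q3,_)→(q2,0,R)
state=q2 head=-2 tape=_0[_]1_1   (q2,_)→(q1,1,R)
state=q1 head=-1 tape=_01[1]_1   (q1,1)→(q0,_,L)
state=q0 head=-2 tape=_0[1]__1   (q0,1)→(q1,1,L)
state=q1 head=-3 tape=_[0]1__1   (q1,0)→(q0,_,R)
state=q0 head=-2 tape=__[1]__1   (q0,1)→(q1,1,L)
state=q1 head=-3 tape=_[_]1__1   (q1,_)→(q3,_,L)
state=q3 head=-4 tape=[_]_1__1   (q3,_)→(q2,0,R)
state=q2 head=-3 tape=0[_]1__1   (q2,_)→(q1,1,R)
state=q1 head=-2 tape=01[1]__1
After 18 steps: state q1, head at -2, tape 011__1.

state q1, head at -2, tape 011__1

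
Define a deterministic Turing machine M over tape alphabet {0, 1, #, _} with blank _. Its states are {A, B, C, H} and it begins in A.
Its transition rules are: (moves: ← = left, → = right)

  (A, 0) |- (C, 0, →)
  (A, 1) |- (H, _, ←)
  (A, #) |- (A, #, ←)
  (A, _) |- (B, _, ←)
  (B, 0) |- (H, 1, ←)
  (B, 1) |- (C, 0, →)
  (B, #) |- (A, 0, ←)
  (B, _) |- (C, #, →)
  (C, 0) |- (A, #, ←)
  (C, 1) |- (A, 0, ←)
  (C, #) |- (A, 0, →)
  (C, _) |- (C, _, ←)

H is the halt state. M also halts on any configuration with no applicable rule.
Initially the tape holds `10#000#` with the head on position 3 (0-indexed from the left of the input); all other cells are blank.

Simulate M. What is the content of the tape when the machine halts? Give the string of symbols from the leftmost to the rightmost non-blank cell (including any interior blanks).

10#0001

state=A head=3 tape=10#[0]00#_   (A,0)→(C,0,→)
state=C head=4 tape=10#0[0]0#_   (C,0)→(A,#,←)
state=A head=3 tape=10#[0]#0#_   (A,0)→(C,0,→)
state=C head=4 tape=10#0[#]0#_   (C,#)→(A,0,→)
state=A head=5 tape=10#00[0]#_   (A,0)→(C,0,→)
state=C head=6 tape=10#000[#]_   (C,#)→(A,0,→)
state=A head=7 tape=10#0000[_]   (A,_)→(B,_,←)
state=B head=6 tape=10#000[0]_   (B,0)→(H,1,←)
state=H head=5 tape=10#00[0]1_
The non-blank tape span at halt is 10#0001.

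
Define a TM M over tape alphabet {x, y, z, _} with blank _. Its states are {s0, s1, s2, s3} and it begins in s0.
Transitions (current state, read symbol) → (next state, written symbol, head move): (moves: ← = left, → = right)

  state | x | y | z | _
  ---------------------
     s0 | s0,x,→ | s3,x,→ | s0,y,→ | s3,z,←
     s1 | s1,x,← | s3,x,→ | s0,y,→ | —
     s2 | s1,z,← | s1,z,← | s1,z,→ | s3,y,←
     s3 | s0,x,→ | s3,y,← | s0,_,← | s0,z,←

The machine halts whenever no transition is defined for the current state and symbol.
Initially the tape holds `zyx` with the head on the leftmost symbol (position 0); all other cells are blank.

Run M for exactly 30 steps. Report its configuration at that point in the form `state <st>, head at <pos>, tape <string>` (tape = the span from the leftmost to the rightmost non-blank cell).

state s0, head at 6, tape yxxxxx

s0 | [z]yx____   read z → write y, move →, go to s0
s0 | y[y]x____   read y → write x, move →, go to s3
s3 | yx[x]____   read x → write x, move →, go to s0
s0 | yxx[_]___   read _ → write z, move ←, go to s3
s3 | yx[x]z___   read x → write x, move →, go to s0
s0 | yxx[z]___   read z → write y, move →, go to s0
s0 | yxxy[_]__   read _ → write z, move ←, go to s3
s3 | yxx[y]z__   read y → write y, move ←, go to s3
s3 | yx[x]yz__   read x → write x, move →, go to s0
s0 | yxx[y]z__   read y → write x, move →, go to s3
s3 | yxxx[z]__   read z → write _, move ←, go to s0
s0 | yxx[x]___   read x → write x, move →, go to s0
s0 | yxxx[_]__   read _ → write z, move ←, go to s3
s3 | yxx[x]z__   read x → write x, move →, go to s0
s0 | yxxx[z]__   read z → write y, move →, go to s0
s0 | yxxxy[_]_   read _ → write z, move ←, go to s3
s3 | yxxx[y]z_   read y → write y, move ←, go to s3
s3 | yxx[x]yz_   read x → write x, move →, go to s0
s0 | yxxx[y]z_   read y → write x, move →, go to s3
s3 | yxxxx[z]_   read z → write _, move ←, go to s0
s0 | yxxx[x]__   read x → write x, move →, go to s0
s0 | yxxxx[_]_   read _ → write z, move ←, go to s3
s3 | yxxx[x]z_   read x → write x, move →, go to s0
s0 | yxxxx[z]_   read z → write y, move →, go to s0
s0 | yxxxxy[_]   read _ → write z, move ←, go to s3
s3 | yxxxx[y]z   read y → write y, move ←, go to s3
s3 | yxxx[x]yz   read x → write x, move →, go to s0
s0 | yxxxx[y]z   read y → write x, move →, go to s3
s3 | yxxxxx[z]   read z → write _, move ←, go to s0
s0 | yxxxx[x]_   read x → write x, move →, go to s0
s0 | yxxxxx[_]
After 30 steps: state s0, head at 6, tape yxxxxx.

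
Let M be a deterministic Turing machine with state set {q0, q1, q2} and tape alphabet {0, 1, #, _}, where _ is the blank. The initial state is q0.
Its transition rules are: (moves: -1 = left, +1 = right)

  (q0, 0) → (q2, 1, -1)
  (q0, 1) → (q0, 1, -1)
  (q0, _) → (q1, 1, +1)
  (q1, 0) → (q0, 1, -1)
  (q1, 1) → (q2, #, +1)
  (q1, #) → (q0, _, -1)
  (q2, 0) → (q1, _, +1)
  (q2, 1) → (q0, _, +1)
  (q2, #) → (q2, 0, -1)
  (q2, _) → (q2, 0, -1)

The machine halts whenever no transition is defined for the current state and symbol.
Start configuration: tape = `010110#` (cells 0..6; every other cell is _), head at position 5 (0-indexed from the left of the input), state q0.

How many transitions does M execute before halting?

state=q0 head=5 tape=01011[0]#_   (q0,0)→(q2,1,-1)
state=q2 head=4 tape=0101[1]1#_   (q2,1)→(q0,_,+1)
state=q0 head=5 tape=0101_[1]#_   (q0,1)→(q0,1,-1)
state=q0 head=4 tape=0101[_]1#_   (q0,_)→(q1,1,+1)
state=q1 head=5 tape=01011[1]#_   (q1,1)→(q2,#,+1)
state=q2 head=6 tape=01011#[#]_   (q2,#)→(q2,0,-1)
state=q2 head=5 tape=01011[#]0_   (q2,#)→(q2,0,-1)
state=q2 head=4 tape=0101[1]00_   (q2,1)→(q0,_,+1)
state=q0 head=5 tape=0101_[0]0_   (q0,0)→(q2,1,-1)
state=q2 head=4 tape=0101[_]10_   (q2,_)→(q2,0,-1)
state=q2 head=3 tape=010[1]010_   (q2,1)→(q0,_,+1)
state=q0 head=4 tape=010_[0]10_   (q0,0)→(q2,1,-1)
state=q2 head=3 tape=010[_]110_   (q2,_)→(q2,0,-1)
state=q2 head=2 tape=01[0]0110_   (q2,0)→(q1,_,+1)
state=q1 head=3 tape=01_[0]110_   (q1,0)→(q0,1,-1)
state=q0 head=2 tape=01[_]1110_   (q0,_)→(q1,1,+1)
state=q1 head=3 tape=011[1]110_   (q1,1)→(q2,#,+1)
state=q2 head=4 tape=011#[1]10_   (q2,1)→(q0,_,+1)
state=q0 head=5 tape=011#_[1]0_   (q0,1)→(q0,1,-1)
state=q0 head=4 tape=011#[_]10_   (q0,_)→(q1,1,+1)
state=q1 head=5 tape=011#1[1]0_   (q1,1)→(q2,#,+1)
state=q2 head=6 tape=011#1#[0]_   (q2,0)→(q1,_,+1)
state=q1 head=7 tape=011#1#_[_]
M halts after 22 transitions.

22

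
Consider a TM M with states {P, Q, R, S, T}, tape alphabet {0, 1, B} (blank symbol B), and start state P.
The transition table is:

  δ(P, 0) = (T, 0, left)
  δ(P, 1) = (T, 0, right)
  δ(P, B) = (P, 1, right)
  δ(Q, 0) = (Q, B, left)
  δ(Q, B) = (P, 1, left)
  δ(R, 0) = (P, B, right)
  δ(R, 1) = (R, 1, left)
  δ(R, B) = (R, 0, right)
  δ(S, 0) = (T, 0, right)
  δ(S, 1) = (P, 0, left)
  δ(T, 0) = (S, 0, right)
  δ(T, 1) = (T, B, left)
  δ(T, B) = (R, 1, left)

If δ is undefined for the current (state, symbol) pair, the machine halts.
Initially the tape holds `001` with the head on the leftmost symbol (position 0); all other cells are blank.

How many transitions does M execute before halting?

10

P | BB[0]01   read 0 → write 0, move left, go to T
T | B[B]001   read B → write 1, move left, go to R
R | [B]1001   read B → write 0, move right, go to R
R | 0[1]001   read 1 → write 1, move left, go to R
R | [0]1001   read 0 → write B, move right, go to P
P | B[1]001   read 1 → write 0, move right, go to T
T | B0[0]01   read 0 → write 0, move right, go to S
S | B00[0]1   read 0 → write 0, move right, go to T
T | B000[1]   read 1 → write B, move left, go to T
T | B00[0]B   read 0 → write 0, move right, go to S
S | B000[B]
M halts after 10 transitions.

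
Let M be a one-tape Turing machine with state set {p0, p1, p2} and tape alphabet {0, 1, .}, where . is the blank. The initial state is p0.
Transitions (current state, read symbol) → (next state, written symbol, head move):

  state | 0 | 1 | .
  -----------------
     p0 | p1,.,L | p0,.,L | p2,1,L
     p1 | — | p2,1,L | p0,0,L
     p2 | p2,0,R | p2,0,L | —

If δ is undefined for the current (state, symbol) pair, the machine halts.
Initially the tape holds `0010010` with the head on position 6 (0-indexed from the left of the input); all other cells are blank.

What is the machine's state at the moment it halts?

p0 | 001001[0]   read 0 → write ., move L, go to p1
p1 | 00100[1].   read 1 → write 1, move L, go to p2
p2 | 0010[0]1.   read 0 → write 0, move R, go to p2
p2 | 00100[1].   read 1 → write 0, move L, go to p2
p2 | 0010[0]0.   read 0 → write 0, move R, go to p2
p2 | 00100[0].   read 0 → write 0, move R, go to p2
p2 | 001000[.]
No transition is defined for (p2, .); M halts in state p2.

p2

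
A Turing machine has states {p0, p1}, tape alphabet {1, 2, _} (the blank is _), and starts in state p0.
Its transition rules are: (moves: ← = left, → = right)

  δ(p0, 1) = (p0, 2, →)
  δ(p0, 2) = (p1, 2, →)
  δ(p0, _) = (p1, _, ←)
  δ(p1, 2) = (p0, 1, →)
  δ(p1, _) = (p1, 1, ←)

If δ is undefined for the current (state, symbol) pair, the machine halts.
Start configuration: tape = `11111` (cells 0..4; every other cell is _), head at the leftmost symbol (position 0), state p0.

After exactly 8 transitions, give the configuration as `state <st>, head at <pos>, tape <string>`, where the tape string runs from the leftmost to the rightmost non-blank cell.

state=p0 head=0 tape=[1]1111_   (p0,1)→(p0,2,→)
state=p0 head=1 tape=2[1]111_   (p0,1)→(p0,2,→)
state=p0 head=2 tape=22[1]11_   (p0,1)→(p0,2,→)
state=p0 head=3 tape=222[1]1_   (p0,1)→(p0,2,→)
state=p0 head=4 tape=2222[1]_   (p0,1)→(p0,2,→)
state=p0 head=5 tape=22222[_]   (p0,_)→(p1,_,←)
state=p1 head=4 tape=2222[2]_   (p1,2)→(p0,1,→)
state=p0 head=5 tape=22221[_]   (p0,_)→(p1,_,←)
state=p1 head=4 tape=2222[1]_
After 8 steps: state p1, head at 4, tape 22221.

state p1, head at 4, tape 22221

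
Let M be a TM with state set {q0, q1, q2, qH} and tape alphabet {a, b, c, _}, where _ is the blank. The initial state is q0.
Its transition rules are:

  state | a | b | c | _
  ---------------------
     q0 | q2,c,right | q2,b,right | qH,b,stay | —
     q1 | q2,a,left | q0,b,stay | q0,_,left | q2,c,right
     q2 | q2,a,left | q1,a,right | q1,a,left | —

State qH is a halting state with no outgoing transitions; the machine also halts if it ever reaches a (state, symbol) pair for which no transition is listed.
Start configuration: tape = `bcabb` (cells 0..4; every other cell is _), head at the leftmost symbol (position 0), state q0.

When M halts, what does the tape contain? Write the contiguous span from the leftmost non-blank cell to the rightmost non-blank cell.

state=q0 head=0 tape=_[b]cabb   (q0,b)→(q2,b,right)
state=q2 head=1 tape=_b[c]abb   (q2,c)→(q1,a,left)
state=q1 head=0 tape=_[b]aabb   (q1,b)→(q0,b,stay)
state=q0 head=0 tape=_[b]aabb   (q0,b)→(q2,b,right)
state=q2 head=1 tape=_b[a]abb   (q2,a)→(q2,a,left)
state=q2 head=0 tape=_[b]aabb   (q2,b)→(q1,a,right)
state=q1 head=1 tape=_a[a]abb   (q1,a)→(q2,a,left)
state=q2 head=0 tape=_[a]aabb   (q2,a)→(q2,a,left)
state=q2 head=-1 tape=[_]aaabb
The non-blank tape span at halt is aaabb.

aaabb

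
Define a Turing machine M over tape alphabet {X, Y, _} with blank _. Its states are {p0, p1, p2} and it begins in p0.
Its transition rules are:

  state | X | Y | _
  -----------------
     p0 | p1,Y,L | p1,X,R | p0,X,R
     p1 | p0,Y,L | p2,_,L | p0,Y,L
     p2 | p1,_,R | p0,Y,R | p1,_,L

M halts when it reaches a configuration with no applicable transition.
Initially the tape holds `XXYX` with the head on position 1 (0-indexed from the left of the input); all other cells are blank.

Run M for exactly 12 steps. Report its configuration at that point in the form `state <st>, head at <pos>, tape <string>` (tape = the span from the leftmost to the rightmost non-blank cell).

p0 | _X[X]YX   read X → write Y, move L, go to p1
p1 | _[X]YYX   read X → write Y, move L, go to p0
p0 | [_]YYYX   read _ → write X, move R, go to p0
p0 | X[Y]YYX   read Y → write X, move R, go to p1
p1 | XX[Y]YX   read Y → write _, move L, go to p2
p2 | X[X]_YX   read X → write _, move R, go to p1
p1 | X_[_]YX   read _ → write Y, move L, go to p0
p0 | X[_]YYX   read _ → write X, move R, go to p0
p0 | XX[Y]YX   read Y → write X, move R, go to p1
p1 | XXX[Y]X   read Y → write _, move L, go to p2
p2 | XX[X]_X   read X → write _, move R, go to p1
p1 | XX_[_]X   read _ → write Y, move L, go to p0
p0 | XX[_]YX
After 12 steps: state p0, head at 1, tape XX_YX.

state p0, head at 1, tape XX_YX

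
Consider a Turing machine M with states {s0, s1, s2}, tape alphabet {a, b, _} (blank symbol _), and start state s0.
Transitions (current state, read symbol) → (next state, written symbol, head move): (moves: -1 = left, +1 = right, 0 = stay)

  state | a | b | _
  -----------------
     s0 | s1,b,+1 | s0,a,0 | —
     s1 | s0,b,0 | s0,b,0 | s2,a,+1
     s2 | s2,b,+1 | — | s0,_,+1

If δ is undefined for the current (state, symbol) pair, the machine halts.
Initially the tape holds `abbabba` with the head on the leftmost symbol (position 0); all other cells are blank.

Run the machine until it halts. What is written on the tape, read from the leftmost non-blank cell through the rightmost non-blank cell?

bbbbbbba

s0 | [a]bbabba___   read a → write b, move +1, go to s1
s1 | b[b]babba___   read b → write b, move 0, go to s0
s0 | b[b]babba___   read b → write a, move 0, go to s0
s0 | b[a]babba___   read a → write b, move +1, go to s1
s1 | bb[b]abba___   read b → write b, move 0, go to s0
s0 | bb[b]abba___   read b → write a, move 0, go to s0
s0 | bb[a]abba___   read a → write b, move +1, go to s1
s1 | bbb[a]bba___   read a → write b, move 0, go to s0
s0 | bbb[b]bba___   read b → write a, move 0, go to s0
s0 | bbb[a]bba___   read a → write b, move +1, go to s1
s1 | bbbb[b]ba___   read b → write b, move 0, go to s0
s0 | bbbb[b]ba___   read b → write a, move 0, go to s0
s0 | bbbb[a]ba___   read a → write b, move +1, go to s1
s1 | bbbbb[b]a___   read b → write b, move 0, go to s0
s0 | bbbbb[b]a___   read b → write a, move 0, go to s0
s0 | bbbbb[a]a___   read a → write b, move +1, go to s1
s1 | bbbbbb[a]___   read a → write b, move 0, go to s0
s0 | bbbbbb[b]___   read b → write a, move 0, go to s0
s0 | bbbbbb[a]___   read a → write b, move +1, go to s1
s1 | bbbbbbb[_]__   read _ → write a, move +1, go to s2
s2 | bbbbbbba[_]_   read _ → write _, move +1, go to s0
s0 | bbbbbbba_[_]
The non-blank tape span at halt is bbbbbbba.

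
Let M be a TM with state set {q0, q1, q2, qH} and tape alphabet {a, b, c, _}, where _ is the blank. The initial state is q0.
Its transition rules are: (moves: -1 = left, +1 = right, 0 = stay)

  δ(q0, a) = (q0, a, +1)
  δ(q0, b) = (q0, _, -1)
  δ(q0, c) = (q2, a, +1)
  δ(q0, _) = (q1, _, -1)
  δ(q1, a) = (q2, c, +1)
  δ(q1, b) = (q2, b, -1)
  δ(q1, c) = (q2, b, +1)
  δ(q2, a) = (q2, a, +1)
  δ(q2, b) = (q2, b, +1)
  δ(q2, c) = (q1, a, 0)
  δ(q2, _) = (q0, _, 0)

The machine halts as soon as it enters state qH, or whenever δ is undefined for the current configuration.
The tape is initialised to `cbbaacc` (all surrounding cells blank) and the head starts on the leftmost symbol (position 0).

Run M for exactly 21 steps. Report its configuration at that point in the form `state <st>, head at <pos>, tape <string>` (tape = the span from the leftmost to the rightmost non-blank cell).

state q2, head at 5, tape abbaacb

q0 | [c]bbaacc_   read c → write a, move +1, go to q2
q2 | a[b]baacc_   read b → write b, move +1, go to q2
q2 | ab[b]aacc_   read b → write b, move +1, go to q2
q2 | abb[a]acc_   read a → write a, move +1, go to q2
q2 | abba[a]cc_   read a → write a, move +1, go to q2
q2 | abbaa[c]c_   read c → write a, move 0, go to q1
q1 | abbaa[a]c_   read a → write c, move +1, go to q2
q2 | abbaac[c]_   read c → write a, move 0, go to q1
q1 | abbaac[a]_   read a → write c, move +1, go to q2
q2 | abbaacc[_]   read _ → write _, move 0, go to q0
q0 | abbaacc[_]   read _ → write _, move -1, go to q1
q1 | abbaac[c]_   read c → write b, move +1, go to q2
q2 | abbaacb[_]   read _ → write _, move 0, go to q0
q0 | abbaacb[_]   read _ → write _, move -1, go to q1
q1 | abbaac[b]_   read b → write b, move -1, go to q2
q2 | abbaa[c]b_   read c → write a, move 0, go to q1
q1 | abbaa[a]b_   read a → write c, move +1, go to q2
q2 | abbaac[b]_   read b → write b, move +1, go to q2
q2 | abbaacb[_]   read _ → write _, move 0, go to q0
q0 | abbaacb[_]   read _ → write _, move -1, go to q1
q1 | abbaac[b]_   read b → write b, move -1, go to q2
q2 | abbaa[c]b_
After 21 steps: state q2, head at 5, tape abbaacb.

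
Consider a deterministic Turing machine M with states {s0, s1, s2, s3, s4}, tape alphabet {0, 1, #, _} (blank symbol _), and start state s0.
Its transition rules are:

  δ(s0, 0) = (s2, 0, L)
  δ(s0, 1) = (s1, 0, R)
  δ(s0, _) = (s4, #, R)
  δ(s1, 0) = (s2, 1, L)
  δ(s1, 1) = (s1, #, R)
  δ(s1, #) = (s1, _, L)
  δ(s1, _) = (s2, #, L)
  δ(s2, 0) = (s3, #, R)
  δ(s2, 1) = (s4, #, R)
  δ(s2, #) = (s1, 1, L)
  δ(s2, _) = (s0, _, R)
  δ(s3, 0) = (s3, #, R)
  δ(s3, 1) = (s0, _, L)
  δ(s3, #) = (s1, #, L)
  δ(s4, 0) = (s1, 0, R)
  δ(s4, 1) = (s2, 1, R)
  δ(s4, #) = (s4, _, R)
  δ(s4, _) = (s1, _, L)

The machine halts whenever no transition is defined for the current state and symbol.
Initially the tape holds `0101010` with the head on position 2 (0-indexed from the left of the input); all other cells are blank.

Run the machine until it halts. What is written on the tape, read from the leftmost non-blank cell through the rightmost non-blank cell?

#_#___11

state=s0 head=2 tape=__01[0]1010   (s0,0)→(s2,0,L)
state=s2 head=1 tape=__0[1]01010   (s2,1)→(s4,#,R)
state=s4 head=2 tape=__0#[0]1010   (s4,0)→(s1,0,R)
state=s1 head=3 tape=__0#0[1]010   (s1,1)→(s1,#,R)
state=s1 head=4 tape=__0#0#[0]10   (s1,0)→(s2,1,L)
state=s2 head=3 tape=__0#0[#]110   (s2,#)→(s1,1,L)
state=s1 head=2 tape=__0#[0]1110   (s1,0)→(s2,1,L)
state=s2 head=1 tape=__0[#]11110   (s2,#)→(s1,1,L)
state=s1 head=0 tape=__[0]111110   (s1,0)→(s2,1,L)
state=s2 head=-1 tape=_[_]1111110   (s2,_)→(s0,_,R)
state=s0 head=0 tape=__[1]111110   (s0,1)→(s1,0,R)
state=s1 head=1 tape=__0[1]11110   (s1,1)→(s1,#,R)
state=s1 head=2 tape=__0#[1]1110   (s1,1)→(s1,#,R)
state=s1 head=3 tape=__0##[1]110   (s1,1)→(s1,#,R)
state=s1 head=4 tape=__0###[1]10   (s1,1)→(s1,#,R)
state=s1 head=5 tape=__0####[1]0   (s1,1)→(s1,#,R)
state=s1 head=6 tape=__0#####[0]   (s1,0)→(s2,1,L)
state=s2 head=5 tape=__0####[#]1   (s2,#)→(s1,1,L)
state=s1 head=4 tape=__0###[#]11   (s1,#)→(s1,_,L)
state=s1 head=3 tape=__0##[#]_11   (s1,#)→(s1,_,L)
state=s1 head=2 tape=__0#[#]__11   (s1,#)→(s1,_,L)
state=s1 head=1 tape=__0[#]___11   (s1,#)→(s1,_,L)
state=s1 head=0 tape=__[0]____11   (s1,0)→(s2,1,L)
state=s2 head=-1 tape=_[_]1____11   (s2,_)→(s0,_,R)
state=s0 head=0 tape=__[1]____11   (s0,1)→(s1,0,R)
state=s1 head=1 tape=__0[_]___11   (s1,_)→(s2,#,L)
state=s2 head=0 tape=__[0]#___11   (s2,0)→(s3,#,R)
state=s3 head=1 tape=__#[#]___11   (s3,#)→(s1,#,L)
state=s1 head=0 tape=__[#]#___11   (s1,#)→(s1,_,L)
state=s1 head=-1 tape=_[_]_#___11   (s1,_)→(s2,#,L)
state=s2 head=-2 tape=[_]#_#___11   (s2,_)→(s0,_,R)
state=s0 head=-1 tape=_[#]_#___11
The non-blank tape span at halt is #_#___11.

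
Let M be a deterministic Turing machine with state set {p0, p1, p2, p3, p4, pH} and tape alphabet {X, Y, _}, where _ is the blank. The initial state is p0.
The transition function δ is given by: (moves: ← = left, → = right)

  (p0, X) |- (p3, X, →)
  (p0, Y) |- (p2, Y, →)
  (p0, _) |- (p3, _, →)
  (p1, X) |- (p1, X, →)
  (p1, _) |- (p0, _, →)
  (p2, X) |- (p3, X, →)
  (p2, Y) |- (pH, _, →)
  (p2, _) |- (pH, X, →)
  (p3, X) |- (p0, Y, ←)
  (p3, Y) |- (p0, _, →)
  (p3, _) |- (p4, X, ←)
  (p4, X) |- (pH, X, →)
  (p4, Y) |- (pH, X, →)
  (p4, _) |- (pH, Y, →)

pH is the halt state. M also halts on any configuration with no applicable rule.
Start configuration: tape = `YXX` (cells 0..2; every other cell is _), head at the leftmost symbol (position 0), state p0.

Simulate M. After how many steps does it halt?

8

p0 | [Y]XX__   read Y → write Y, move →, go to p2
p2 | Y[X]X__   read X → write X, move →, go to p3
p3 | YX[X]__   read X → write Y, move ←, go to p0
p0 | Y[X]Y__   read X → write X, move →, go to p3
p3 | YX[Y]__   read Y → write _, move →, go to p0
p0 | YX_[_]_   read _ → write _, move →, go to p3
p3 | YX__[_]   read _ → write X, move ←, go to p4
p4 | YX_[_]X   read _ → write Y, move →, go to pH
pH | YX_Y[X]
M halts after 8 transitions.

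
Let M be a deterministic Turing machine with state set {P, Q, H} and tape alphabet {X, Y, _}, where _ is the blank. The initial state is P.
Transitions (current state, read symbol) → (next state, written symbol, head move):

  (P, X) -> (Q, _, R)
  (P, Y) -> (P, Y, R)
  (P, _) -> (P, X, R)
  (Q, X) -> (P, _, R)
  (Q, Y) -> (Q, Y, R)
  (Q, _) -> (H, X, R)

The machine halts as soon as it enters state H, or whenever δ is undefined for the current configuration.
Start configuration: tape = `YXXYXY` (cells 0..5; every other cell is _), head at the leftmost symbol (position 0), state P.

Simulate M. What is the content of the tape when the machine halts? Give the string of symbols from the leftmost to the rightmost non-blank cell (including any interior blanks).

Y__Y_YX

state=P head=0 tape=[Y]XXYXY__   (P,Y)→(P,Y,R)
state=P head=1 tape=Y[X]XYXY__   (P,X)→(Q,_,R)
state=Q head=2 tape=Y_[X]YXY__   (Q,X)→(P,_,R)
state=P head=3 tape=Y__[Y]XY__   (P,Y)→(P,Y,R)
state=P head=4 tape=Y__Y[X]Y__   (P,X)→(Q,_,R)
state=Q head=5 tape=Y__Y_[Y]__   (Q,Y)→(Q,Y,R)
state=Q head=6 tape=Y__Y_Y[_]_   (Q,_)→(H,X,R)
state=H head=7 tape=Y__Y_YX[_]
The non-blank tape span at halt is Y__Y_YX.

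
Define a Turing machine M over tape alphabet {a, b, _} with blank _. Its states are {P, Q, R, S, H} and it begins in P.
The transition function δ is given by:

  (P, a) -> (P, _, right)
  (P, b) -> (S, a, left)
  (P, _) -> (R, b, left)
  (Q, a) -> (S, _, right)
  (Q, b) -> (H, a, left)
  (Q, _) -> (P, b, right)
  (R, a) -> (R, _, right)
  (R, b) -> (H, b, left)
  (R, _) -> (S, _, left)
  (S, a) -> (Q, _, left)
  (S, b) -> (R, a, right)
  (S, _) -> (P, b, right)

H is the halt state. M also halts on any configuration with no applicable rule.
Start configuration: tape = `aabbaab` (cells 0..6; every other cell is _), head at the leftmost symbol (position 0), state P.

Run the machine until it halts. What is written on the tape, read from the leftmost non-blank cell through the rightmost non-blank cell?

P | [a]abbaab_   read a → write _, move right, go to P
P | _[a]bbaab_   read a → write _, move right, go to P
P | __[b]baab_   read b → write a, move left, go to S
S | _[_]abaab_   read _ → write b, move right, go to P
P | _b[a]baab_   read a → write _, move right, go to P
P | _b_[b]aab_   read b → write a, move left, go to S
S | _b[_]aaab_   read _ → write b, move right, go to P
P | _bb[a]aab_   read a → write _, move right, go to P
P | _bb_[a]ab_   read a → write _, move right, go to P
P | _bb__[a]b_   read a → write _, move right, go to P
P | _bb___[b]_   read b → write a, move left, go to S
S | _bb__[_]a_   read _ → write b, move right, go to P
P | _bb__b[a]_   read a → write _, move right, go to P
P | _bb__b_[_]   read _ → write b, move left, go to R
R | _bb__b[_]b   read _ → write _, move left, go to S
S | _bb__[b]_b   read b → write a, move right, go to R
R | _bb__a[_]b   read _ → write _, move left, go to S
S | _bb__[a]_b   read a → write _, move left, go to Q
Q | _bb_[_]__b   read _ → write b, move right, go to P
P | _bb_b[_]_b   read _ → write b, move left, go to R
R | _bb_[b]b_b   read b → write b, move left, go to H
H | _bb[_]bb_b
The non-blank tape span at halt is bb_bb_b.

bb_bb_b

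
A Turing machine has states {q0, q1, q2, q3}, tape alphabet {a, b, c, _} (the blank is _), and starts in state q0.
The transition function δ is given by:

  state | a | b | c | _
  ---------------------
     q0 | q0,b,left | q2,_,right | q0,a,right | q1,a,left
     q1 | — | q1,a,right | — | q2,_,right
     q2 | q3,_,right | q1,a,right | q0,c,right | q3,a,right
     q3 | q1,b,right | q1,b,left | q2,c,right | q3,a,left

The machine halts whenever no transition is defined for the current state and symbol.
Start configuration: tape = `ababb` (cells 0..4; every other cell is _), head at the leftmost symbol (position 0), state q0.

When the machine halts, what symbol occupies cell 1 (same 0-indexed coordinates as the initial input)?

a

q0 | __[a]babb   read a → write b, move left, go to q0
q0 | _[_]bbabb   read _ → write a, move left, go to q1
q1 | [_]abbabb   read _ → write _, move right, go to q2
q2 | _[a]bbabb   read a → write _, move right, go to q3
q3 | __[b]babb   read b → write b, move left, go to q1
q1 | _[_]bbabb   read _ → write _, move right, go to q2
q2 | __[b]babb   read b → write a, move right, go to q1
q1 | __a[b]abb   read b → write a, move right, go to q1
q1 | __aa[a]bb
Cell 1 holds a when M halts.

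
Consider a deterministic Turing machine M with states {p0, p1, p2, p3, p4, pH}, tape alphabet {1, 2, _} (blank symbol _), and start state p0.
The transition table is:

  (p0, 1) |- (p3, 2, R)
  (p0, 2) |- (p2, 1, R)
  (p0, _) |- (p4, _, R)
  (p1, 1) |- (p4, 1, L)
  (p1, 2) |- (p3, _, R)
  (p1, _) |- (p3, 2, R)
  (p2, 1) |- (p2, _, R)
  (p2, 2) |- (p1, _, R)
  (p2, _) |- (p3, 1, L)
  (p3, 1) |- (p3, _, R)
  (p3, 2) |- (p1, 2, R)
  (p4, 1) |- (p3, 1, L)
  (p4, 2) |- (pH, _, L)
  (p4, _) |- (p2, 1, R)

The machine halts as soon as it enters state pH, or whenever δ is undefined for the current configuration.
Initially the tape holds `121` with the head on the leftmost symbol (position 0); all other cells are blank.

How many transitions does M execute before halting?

4

state=p0 head=0 tape=[1]21   (p0,1)→(p3,2,R)
state=p3 head=1 tape=2[2]1   (p3,2)→(p1,2,R)
state=p1 head=2 tape=22[1]   (p1,1)→(p4,1,L)
state=p4 head=1 tape=2[2]1   (p4,2)→(pH,_,L)
state=pH head=0 tape=[2]_1
M halts after 4 transitions.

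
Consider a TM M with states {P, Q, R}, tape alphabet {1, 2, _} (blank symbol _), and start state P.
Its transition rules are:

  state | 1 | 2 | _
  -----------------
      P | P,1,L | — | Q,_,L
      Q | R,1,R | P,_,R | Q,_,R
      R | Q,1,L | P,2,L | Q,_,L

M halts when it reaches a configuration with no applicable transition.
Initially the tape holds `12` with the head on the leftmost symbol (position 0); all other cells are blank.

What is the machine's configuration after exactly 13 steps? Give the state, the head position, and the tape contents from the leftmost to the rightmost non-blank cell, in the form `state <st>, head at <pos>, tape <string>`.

P | __[1]2   read 1 → write 1, move L, go to P
P | _[_]12   read _ → write _, move L, go to Q
Q | [_]_12   read _ → write _, move R, go to Q
Q | _[_]12   read _ → write _, move R, go to Q
Q | __[1]2   read 1 → write 1, move R, go to R
R | __1[2]   read 2 → write 2, move L, go to P
P | __[1]2   read 1 → write 1, move L, go to P
P | _[_]12   read _ → write _, move L, go to Q
Q | [_]_12   read _ → write _, move R, go to Q
Q | _[_]12   read _ → write _, move R, go to Q
Q | __[1]2   read 1 → write 1, move R, go to R
R | __1[2]   read 2 → write 2, move L, go to P
P | __[1]2   read 1 → write 1, move L, go to P
P | _[_]12
After 13 steps: state P, head at -1, tape 12.

state P, head at -1, tape 12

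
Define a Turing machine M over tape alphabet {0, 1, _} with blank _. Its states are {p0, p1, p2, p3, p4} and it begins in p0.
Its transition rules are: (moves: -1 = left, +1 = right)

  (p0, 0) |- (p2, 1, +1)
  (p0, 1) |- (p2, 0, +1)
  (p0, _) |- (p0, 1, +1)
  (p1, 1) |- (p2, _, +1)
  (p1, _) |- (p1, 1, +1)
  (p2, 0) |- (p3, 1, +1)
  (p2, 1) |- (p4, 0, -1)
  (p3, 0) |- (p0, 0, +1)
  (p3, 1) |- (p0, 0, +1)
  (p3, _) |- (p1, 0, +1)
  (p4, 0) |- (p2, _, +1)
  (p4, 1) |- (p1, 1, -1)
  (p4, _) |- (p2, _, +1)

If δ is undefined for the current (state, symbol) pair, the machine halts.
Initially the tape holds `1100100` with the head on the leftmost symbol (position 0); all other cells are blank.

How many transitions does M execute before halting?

state=p0 head=0 tape=[1]100100   (p0,1)→(p2,0,+1)
state=p2 head=1 tape=0[1]00100   (p2,1)→(p4,0,-1)
state=p4 head=0 tape=[0]000100   (p4,0)→(p2,_,+1)
state=p2 head=1 tape=_[0]00100   (p2,0)→(p3,1,+1)
state=p3 head=2 tape=_1[0]0100   (p3,0)→(p0,0,+1)
state=p0 head=3 tape=_10[0]100   (p0,0)→(p2,1,+1)
state=p2 head=4 tape=_101[1]00   (p2,1)→(p4,0,-1)
state=p4 head=3 tape=_10[1]000   (p4,1)→(p1,1,-1)
state=p1 head=2 tape=_1[0]1000
M halts after 8 transitions.

8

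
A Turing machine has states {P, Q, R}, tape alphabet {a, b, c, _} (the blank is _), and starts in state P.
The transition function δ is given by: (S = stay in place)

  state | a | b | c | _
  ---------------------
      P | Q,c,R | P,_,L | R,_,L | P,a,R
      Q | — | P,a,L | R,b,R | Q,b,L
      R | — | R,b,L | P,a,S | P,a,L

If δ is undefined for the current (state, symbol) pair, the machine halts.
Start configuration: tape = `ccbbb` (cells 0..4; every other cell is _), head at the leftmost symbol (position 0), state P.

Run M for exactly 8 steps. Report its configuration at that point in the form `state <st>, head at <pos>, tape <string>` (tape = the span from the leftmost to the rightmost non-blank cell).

state R, head at -2, tape abbcbbb

state=P head=0 tape=__[c]cbbb   (P,c)→(R,_,L)
state=R head=-1 tape=_[_]_cbbb   (R,_)→(P,a,L)
state=P head=-2 tape=[_]a_cbbb   (P,_)→(P,a,R)
state=P head=-1 tape=a[a]_cbbb   (P,a)→(Q,c,R)
state=Q head=0 tape=ac[_]cbbb   (Q,_)→(Q,b,L)
state=Q head=-1 tape=a[c]bcbbb   (Q,c)→(R,b,R)
state=R head=0 tape=ab[b]cbbb   (R,b)→(R,b,L)
state=R head=-1 tape=a[b]bcbbb   (R,b)→(R,b,L)
state=R head=-2 tape=[a]bbcbbb
After 8 steps: state R, head at -2, tape abbcbbb.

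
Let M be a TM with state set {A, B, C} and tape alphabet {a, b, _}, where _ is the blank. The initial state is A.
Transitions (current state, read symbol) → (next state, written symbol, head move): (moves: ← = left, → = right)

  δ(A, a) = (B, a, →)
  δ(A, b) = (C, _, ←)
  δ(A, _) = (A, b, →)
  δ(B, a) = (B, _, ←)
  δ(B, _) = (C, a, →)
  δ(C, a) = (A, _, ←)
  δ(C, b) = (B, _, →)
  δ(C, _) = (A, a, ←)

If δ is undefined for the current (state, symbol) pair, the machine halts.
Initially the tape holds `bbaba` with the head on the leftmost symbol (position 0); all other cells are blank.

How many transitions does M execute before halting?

state=A head=0 tape=__[b]baba   (A,b)→(C,_,←)
state=C head=-1 tape=_[_]_baba   (C,_)→(A,a,←)
state=A head=-2 tape=[_]a_baba   (A,_)→(A,b,→)
state=A head=-1 tape=b[a]_baba   (A,a)→(B,a,→)
state=B head=0 tape=ba[_]baba   (B,_)→(C,a,→)
state=C head=1 tape=baa[b]aba   (C,b)→(B,_,→)
state=B head=2 tape=baa_[a]ba   (B,a)→(B,_,←)
state=B head=1 tape=baa[_]_ba   (B,_)→(C,a,→)
state=C head=2 tape=baaa[_]ba   (C,_)→(A,a,←)
state=A head=1 tape=baa[a]aba   (A,a)→(B,a,→)
state=B head=2 tape=baaa[a]ba   (B,a)→(B,_,←)
state=B head=1 tape=baa[a]_ba   (B,a)→(B,_,←)
state=B head=0 tape=ba[a]__ba   (B,a)→(B,_,←)
state=B head=-1 tape=b[a]___ba   (B,a)→(B,_,←)
state=B head=-2 tape=[b]____ba
M halts after 14 transitions.

14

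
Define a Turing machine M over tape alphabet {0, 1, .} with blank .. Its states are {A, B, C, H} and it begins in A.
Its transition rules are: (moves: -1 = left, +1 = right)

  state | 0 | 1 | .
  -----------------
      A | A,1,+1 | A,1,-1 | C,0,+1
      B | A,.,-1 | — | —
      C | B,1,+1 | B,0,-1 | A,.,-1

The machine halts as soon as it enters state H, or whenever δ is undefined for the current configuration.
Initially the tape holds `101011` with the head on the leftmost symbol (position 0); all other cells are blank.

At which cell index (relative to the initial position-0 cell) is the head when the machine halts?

-1

state=A head=0 tape=....[1]01011   (A,1)→(A,1,-1)
state=A head=-1 tape=...[.]101011   (A,.)→(C,0,+1)
state=C head=0 tape=...0[1]01011   (C,1)→(B,0,-1)
state=B head=-1 tape=...[0]001011   (B,0)→(A,.,-1)
state=A head=-2 tape=..[.].001011   (A,.)→(C,0,+1)
state=C head=-1 tape=..0[.]001011   (C,.)→(A,.,-1)
state=A head=-2 tape=..[0].001011   (A,0)→(A,1,+1)
state=A head=-1 tape=..1[.]001011   (A,.)→(C,0,+1)
state=C head=0 tape=..10[0]01011   (C,0)→(B,1,+1)
state=B head=1 tape=..101[0]1011   (B,0)→(A,.,-1)
state=A head=0 tape=..10[1].1011   (A,1)→(A,1,-1)
state=A head=-1 tape=..1[0]1.1011   (A,0)→(A,1,+1)
state=A head=0 tape=..11[1].1011   (A,1)→(A,1,-1)
state=A head=-1 tape=..1[1]1.1011   (A,1)→(A,1,-1)
state=A head=-2 tape=..[1]11.1011   (A,1)→(A,1,-1)
state=A head=-3 tape=.[.]111.1011   (A,.)→(C,0,+1)
state=C head=-2 tape=.0[1]11.1011   (C,1)→(B,0,-1)
state=B head=-3 tape=.[0]011.1011   (B,0)→(A,.,-1)
state=A head=-4 tape=[.].011.1011   (A,.)→(C,0,+1)
state=C head=-3 tape=0[.]011.1011   (C,.)→(A,.,-1)
state=A head=-4 tape=[0].011.1011   (A,0)→(A,1,+1)
state=A head=-3 tape=1[.]011.1011   (A,.)→(C,0,+1)
state=C head=-2 tape=10[0]11.1011   (C,0)→(B,1,+1)
state=B head=-1 tape=101[1]1.1011
At halt the head is at cell -1.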